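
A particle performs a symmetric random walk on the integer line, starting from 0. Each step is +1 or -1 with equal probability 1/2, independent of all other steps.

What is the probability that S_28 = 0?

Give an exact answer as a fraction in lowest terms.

Answer: 5014575/33554432

Derivation:
To return to 0 after 28 steps: need exactly 14 steps of +1 and 14 of -1.
Favorable paths: C(28,14) = 40116600
Total paths: 2^28 = 268435456
P = 40116600/268435456 = 5014575/33554432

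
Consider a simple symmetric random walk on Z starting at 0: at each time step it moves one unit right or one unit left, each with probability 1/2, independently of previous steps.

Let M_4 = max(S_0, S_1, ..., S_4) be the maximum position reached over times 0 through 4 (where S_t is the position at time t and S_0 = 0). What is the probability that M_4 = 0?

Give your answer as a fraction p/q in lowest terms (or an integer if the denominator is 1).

Let M_4 = max(S_0,...,S_4). Use the reflection principle: for j ≥ 1, #{paths with M_4 ≥ j} = #{S_4 ≥ j} + #{S_4 ≥ j+1}.
P(M_4 ≥ 0) = 1 since S_0 = 0, so #{M_4 ≥ 0} = 16.
#{M_4 ≥ 1} = #{S_4 ≥ 1} + #{S_4 ≥ 2} = 5 + 5 = 10.
#{M_4 = 0} = 16 - 10 = 6.
P(M_4 = 0) = 6/16 = 3/8

Answer: 3/8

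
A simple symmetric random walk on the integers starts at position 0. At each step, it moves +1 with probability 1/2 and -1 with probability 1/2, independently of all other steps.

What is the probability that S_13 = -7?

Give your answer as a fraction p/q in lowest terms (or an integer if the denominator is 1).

To reach position -7 after 13 steps: need 3 steps of +1 and 10 of -1.
Favorable paths: C(13,3) = 286
Total paths: 2^13 = 8192
P = 286/8192 = 143/4096

Answer: 143/4096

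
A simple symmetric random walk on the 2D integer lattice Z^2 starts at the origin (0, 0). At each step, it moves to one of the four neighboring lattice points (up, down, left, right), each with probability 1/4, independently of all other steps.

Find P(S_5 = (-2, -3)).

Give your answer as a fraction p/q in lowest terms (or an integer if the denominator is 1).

Let h be the number of horizontal steps (so 5-h are vertical). To end at (-2,-3) need (h-2)/2 right-steps and ((5-h)-3)/2 up-steps.
Sum over h with 2 ≤ h ≤ 2, h ≡ 0 (mod 2), 5-h ≡ 1 (mod 2):
h=2: C(5,2)·C(2,0)·C(3,0) = 10·1·1 = 10
Total favorable: 10
Total paths: 4^5 = 1024
P = 10/1024 = 5/512

Answer: 5/512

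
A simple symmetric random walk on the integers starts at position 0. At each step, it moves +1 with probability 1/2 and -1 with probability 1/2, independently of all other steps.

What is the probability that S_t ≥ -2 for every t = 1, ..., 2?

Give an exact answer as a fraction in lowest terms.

Let f(t,s) = #length-t paths at position s with S_1..S_t all ≥ -2.
f(t,s) = f(t-1,s-1) + f(t-1,s+1) for s ≥ -2; f(t,s) = 0 for s < -2.
t=0: f(0,0)=1
t=1: f(1,-1)=1 f(1,1)=1
t=2: f(2,-2)=1 f(2,0)=2 f(2,2)=1
Σ_s f(2,s) = 4
P = 4/4 = 1

Answer: 1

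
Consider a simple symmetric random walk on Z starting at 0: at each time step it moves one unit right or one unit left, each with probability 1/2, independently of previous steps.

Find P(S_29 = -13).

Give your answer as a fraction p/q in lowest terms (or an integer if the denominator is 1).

Answer: 4292145/536870912

Derivation:
To reach position -13 after 29 steps: need 8 steps of +1 and 21 of -1.
Favorable paths: C(29,8) = 4292145
Total paths: 2^29 = 536870912
P = 4292145/536870912 = 4292145/536870912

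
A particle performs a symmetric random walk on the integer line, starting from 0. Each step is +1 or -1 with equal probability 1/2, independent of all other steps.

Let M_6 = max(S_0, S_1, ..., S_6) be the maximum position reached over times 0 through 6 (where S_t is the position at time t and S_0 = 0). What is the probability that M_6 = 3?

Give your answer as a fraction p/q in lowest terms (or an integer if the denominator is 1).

Let M_6 = max(S_0,...,S_6). Use the reflection principle: for j ≥ 1, #{paths with M_6 ≥ j} = #{S_6 ≥ j} + #{S_6 ≥ j+1}.
By reflection, #{M_6 ≥ 3} = #{S_6 ≥ 3} + #{S_6 ≥ 4} = 7 + 7 = 14.
#{M_6 ≥ 4} = #{S_6 ≥ 4} + #{S_6 ≥ 5} = 7 + 1 = 8.
#{M_6 = 3} = 14 - 8 = 6.
P(M_6 = 3) = 6/64 = 3/32

Answer: 3/32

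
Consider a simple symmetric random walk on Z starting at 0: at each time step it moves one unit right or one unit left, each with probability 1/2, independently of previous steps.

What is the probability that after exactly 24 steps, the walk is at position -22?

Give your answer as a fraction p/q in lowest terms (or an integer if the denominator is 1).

To reach position -22 after 24 steps: need 1 step of +1 and 23 of -1.
Favorable paths: C(24,1) = 24
Total paths: 2^24 = 16777216
P = 24/16777216 = 3/2097152

Answer: 3/2097152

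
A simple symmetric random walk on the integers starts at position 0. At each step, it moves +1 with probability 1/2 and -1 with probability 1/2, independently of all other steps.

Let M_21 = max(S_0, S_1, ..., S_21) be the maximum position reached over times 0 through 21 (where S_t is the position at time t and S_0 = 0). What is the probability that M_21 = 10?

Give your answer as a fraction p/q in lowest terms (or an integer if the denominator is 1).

Let M_21 = max(S_0,...,S_21). Use the reflection principle: for j ≥ 1, #{paths with M_21 ≥ j} = #{S_21 ≥ j} + #{S_21 ≥ j+1}.
By reflection, #{M_21 ≥ 10} = #{S_21 ≥ 10} + #{S_21 ≥ 11} = 27896 + 27896 = 55792.
#{M_21 ≥ 11} = #{S_21 ≥ 11} + #{S_21 ≥ 12} = 27896 + 7547 = 35443.
#{M_21 = 10} = 55792 - 35443 = 20349.
P(M_21 = 10) = 20349/2097152 = 20349/2097152

Answer: 20349/2097152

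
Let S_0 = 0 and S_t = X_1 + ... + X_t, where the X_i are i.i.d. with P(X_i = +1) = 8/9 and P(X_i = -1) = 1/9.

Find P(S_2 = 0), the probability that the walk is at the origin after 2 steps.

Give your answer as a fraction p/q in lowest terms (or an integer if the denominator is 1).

To be at 0 after 2 steps: need exactly 1 step of +1 and 1 of -1.
Number of such sequences: C(2,1) = 2
Each has probability (8/9)^1 · (1/9)^1 = 8/81
P = 2 · 8/81 = 16/81

Answer: 16/81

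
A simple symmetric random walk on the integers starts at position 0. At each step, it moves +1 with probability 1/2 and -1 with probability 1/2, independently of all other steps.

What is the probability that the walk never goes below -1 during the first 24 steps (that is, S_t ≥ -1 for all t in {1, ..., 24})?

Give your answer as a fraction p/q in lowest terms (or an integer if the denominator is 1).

Answer: 1300075/4194304

Derivation:
Let f(t,s) = #length-t paths at position s with S_1..S_t all ≥ -1.
f(t,s) = f(t-1,s-1) + f(t-1,s+1) for s ≥ -1; f(t,s) = 0 for s < -1.
t=0: f(0,0)=1
t=1: f(1,-1)=1 f(1,1)=1
t=2: f(2,0)=2 f(2,2)=1
t=3: f(3,-1)=2 f(3,1)=3 f(3,3)=1
t=4: f(4,0)=5 f(4,2)=4 f(4,4)=1
t=5: f(5,-1)=5 f(5,1)=9 f(5,3)=5 f(5,5)=1
t=6: f(6,0)=14 f(6,2)=14 f(6,4)=6 f(6,6)=1
t=7: f(7,-1)=14 f(7,1)=28 f(7,3)=20 f(7,5)=7 f(7,7)=1
t=8: f(8,0)=42 f(8,2)=48 f(8,4)=27 f(8,6)=8 f(8,8)=1
t=9: f(9,-1)=42 f(9,1)=90 f(9,3)=75 f(9,5)=35 f(9,7)=9 f(9,9)=1
t=10: f(10,0)=132 f(10,2)=165 f(10,4)=110 f(10,6)=44 f(10,8)=10 f(10,10)=1
t=11: f(11,-1)=132 f(11,1)=297 f(11,3)=275 f(11,5)=154 f(11,7)=54 f(11,9)=11 f(11,11)=1
t=12: f(12,0)=429 f(12,2)=572 f(12,4)=429 f(12,6)=208 f(12,8)=65 f(12,10)=12 f(12,12)=1
t=13: f(13,-1)=429 f(13,1)=1001 f(13,3)=1001 f(13,5)=637 f(13,7)=273 f(13,9)=77 f(13,11)=13 f(13,13)=1
t=14: f(14,0)=1430 f(14,2)=2002 f(14,4)=1638 f(14,6)=910 f(14,8)=350 f(14,10)=90 f(14,12)=14 f(14,14)=1
t=15: f(15,-1)=1430 f(15,1)=3432 f(15,3)=3640 f(15,5)=2548 f(15,7)=1260 f(15,9)=440 f(15,11)=104 f(15,13)=15 f(15,15)=1
t=16: f(16,0)=4862 f(16,2)=7072 f(16,4)=6188 f(16,6)=3808 f(16,8)=1700 f(16,10)=544 f(16,12)=119 f(16,14)=16 f(16,16)=1
t=17: f(17,-1)=4862 f(17,1)=11934 f(17,3)=13260 f(17,5)=9996 f(17,7)=5508 f(17,9)=2244 f(17,11)=663 f(17,13)=135 f(17,15)=17 f(17,17)=1
t=18: f(18,0)=16796 f(18,2)=25194 f(18,4)=23256 f(18,6)=15504 f(18,8)=7752 f(18,10)=2907 f(18,12)=798 f(18,14)=152 f(18,16)=18 f(18,18)=1
t=19: f(19,-1)=16796 f(19,1)=41990 f(19,3)=48450 f(19,5)=38760 f(19,7)=23256 f(19,9)=10659 f(19,11)=3705 f(19,13)=950 f(19,15)=170 f(19,17)=19 f(19,19)=1
t=20: f(20,0)=58786 f(20,2)=90440 f(20,4)=87210 f(20,6)=62016 f(20,8)=33915 f(20,10)=14364 f(20,12)=4655 f(20,14)=1120 f(20,16)=189 f(20,18)=20 f(20,20)=1
t=21: f(21,-1)=58786 f(21,1)=149226 f(21,3)=177650 f(21,5)=149226 f(21,7)=95931 f(21,9)=48279 f(21,11)=19019 f(21,13)=5775 f(21,15)=1309 f(21,17)=209 f(21,19)=21 f(21,21)=1
t=22: f(22,0)=208012 f(22,2)=326876 f(22,4)=326876 f(22,6)=245157 f(22,8)=144210 f(22,10)=67298 f(22,12)=24794 f(22,14)=7084 f(22,16)=1518 f(22,18)=230 f(22,20)=22 f(22,22)=1
t=23: f(23,-1)=208012 f(23,1)=534888 f(23,3)=653752 f(23,5)=572033 f(23,7)=389367 f(23,9)=211508 f(23,11)=92092 f(23,13)=31878 f(23,15)=8602 f(23,17)=1748 f(23,19)=252 f(23,21)=23 f(23,23)=1
t=24: f(24,0)=742900 f(24,2)=1188640 f(24,4)=1225785 f(24,6)=961400 f(24,8)=600875 f(24,10)=303600 f(24,12)=123970 f(24,14)=40480 f(24,16)=10350 f(24,18)=2000 f(24,20)=275 f(24,22)=24 f(24,24)=1
Σ_s f(24,s) = 5200300
P = 5200300/16777216 = 1300075/4194304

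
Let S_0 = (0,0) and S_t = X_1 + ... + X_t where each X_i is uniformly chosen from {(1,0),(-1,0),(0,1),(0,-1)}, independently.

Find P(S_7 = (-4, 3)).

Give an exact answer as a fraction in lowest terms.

Answer: 35/16384

Derivation:
Let h be the number of horizontal steps (so 7-h are vertical). To end at (-4,3) need (h-4)/2 right-steps and ((7-h)+3)/2 up-steps.
Sum over h with 4 ≤ h ≤ 4, h ≡ 0 (mod 2), 7-h ≡ 1 (mod 2):
h=4: C(7,4)·C(4,0)·C(3,3) = 35·1·1 = 35
Total favorable: 35
Total paths: 4^7 = 16384
P = 35/16384 = 35/16384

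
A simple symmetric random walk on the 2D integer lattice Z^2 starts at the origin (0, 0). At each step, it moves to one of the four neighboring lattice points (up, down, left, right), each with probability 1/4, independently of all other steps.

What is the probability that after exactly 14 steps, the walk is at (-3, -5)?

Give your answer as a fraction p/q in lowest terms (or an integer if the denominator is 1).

Let h be the number of horizontal steps (so 14-h are vertical). To end at (-3,-5) need (h-3)/2 right-steps and ((14-h)-5)/2 up-steps.
Sum over h with 3 ≤ h ≤ 9, h ≡ 1 (mod 2), 14-h ≡ 1 (mod 2):
h=3: C(14,3)·C(3,0)·C(11,3) = 364·1·165 = 60060
h=5: C(14,5)·C(5,1)·C(9,2) = 2002·5·36 = 360360
h=7: C(14,7)·C(7,2)·C(7,1) = 3432·21·7 = 504504
h=9: C(14,9)·C(9,3)·C(5,0) = 2002·84·1 = 168168
Total favorable: 1093092
Total paths: 4^14 = 268435456
P = 1093092/268435456 = 273273/67108864

Answer: 273273/67108864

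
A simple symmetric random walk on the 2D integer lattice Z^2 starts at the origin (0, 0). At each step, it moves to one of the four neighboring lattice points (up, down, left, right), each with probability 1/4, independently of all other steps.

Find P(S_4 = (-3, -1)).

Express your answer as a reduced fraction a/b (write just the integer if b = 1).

Let h be the number of horizontal steps (so 4-h are vertical). To end at (-3,-1) need (h-3)/2 right-steps and ((4-h)-1)/2 up-steps.
Sum over h with 3 ≤ h ≤ 3, h ≡ 1 (mod 2), 4-h ≡ 1 (mod 2):
h=3: C(4,3)·C(3,0)·C(1,0) = 4·1·1 = 4
Total favorable: 4
Total paths: 4^4 = 256
P = 4/256 = 1/64

Answer: 1/64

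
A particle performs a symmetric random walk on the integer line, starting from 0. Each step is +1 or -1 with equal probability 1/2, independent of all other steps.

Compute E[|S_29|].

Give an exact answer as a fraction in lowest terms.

Answer: 145422675/33554432

Derivation:
S_29 takes values m ≡ 1 (mod 2) with |m| ≤ 29; P(S_29=m) = C(29,(29+m)/2)/2^29.
Total paths: 2^29 = 536870912
Distribution: P(S=-29)=1/536870912, P(S=-27)=29/536870912, P(S=-25)=406/536870912, P(S=-23)=3654/536870912, P(S=-21)=23751/536870912, P(S=-19)=118755/536870912, P(S=-17)=475020/536870912, P(S=-15)=1560780/536870912, P(S=-13)=4292145/536870912, P(S=-11)=10015005/536870912, P(S=-9)=20030010/536870912, P(S=-7)=34597290/536870912, P(S=-5)=51895935/536870912, P(S=-3)=67863915/536870912, P(S=-1)=77558760/536870912, P(S=1)=77558760/536870912, P(S=3)=67863915/536870912, P(S=5)=51895935/536870912, P(S=7)=34597290/536870912, P(S=9)=20030010/536870912, P(S=11)=10015005/536870912, P(S=13)=4292145/536870912, P(S=15)=1560780/536870912, P(S=17)=475020/536870912, P(S=19)=118755/536870912, P(S=21)=23751/536870912, P(S=23)=3654/536870912, P(S=25)=406/536870912, P(S=27)=29/536870912, P(S=29)=1/536870912
E[|S_29|] = Σ_m |m|·P(S_29=m) = 2326762800/536870912 = 145422675/33554432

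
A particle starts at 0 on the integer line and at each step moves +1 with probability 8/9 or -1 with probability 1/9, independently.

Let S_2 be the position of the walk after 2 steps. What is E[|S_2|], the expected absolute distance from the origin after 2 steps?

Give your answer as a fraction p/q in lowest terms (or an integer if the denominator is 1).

Answer: 130/81

Derivation:
S_2 takes values m ≡ 0 (mod 2) with |m| ≤ 2; P(S_2=m) = C(2,(2+m)/2) · (8/9)^((2+m)/2) · (1/9)^((2-m)/2).
Distribution: P(S=-2)=1/81, P(S=0)=16/81, P(S=2)=64/81
E[|S_2|] = Σ_m |m|·P(S_2=m) = 130/81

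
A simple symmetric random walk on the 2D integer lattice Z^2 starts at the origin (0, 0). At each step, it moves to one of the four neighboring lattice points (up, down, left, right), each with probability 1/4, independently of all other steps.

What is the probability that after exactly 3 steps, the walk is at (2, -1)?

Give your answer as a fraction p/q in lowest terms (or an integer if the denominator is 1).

Let h be the number of horizontal steps (so 3-h are vertical). To end at (2,-1) need (h+2)/2 right-steps and ((3-h)-1)/2 up-steps.
Sum over h with 2 ≤ h ≤ 2, h ≡ 0 (mod 2), 3-h ≡ 1 (mod 2):
h=2: C(3,2)·C(2,2)·C(1,0) = 3·1·1 = 3
Total favorable: 3
Total paths: 4^3 = 64
P = 3/64 = 3/64

Answer: 3/64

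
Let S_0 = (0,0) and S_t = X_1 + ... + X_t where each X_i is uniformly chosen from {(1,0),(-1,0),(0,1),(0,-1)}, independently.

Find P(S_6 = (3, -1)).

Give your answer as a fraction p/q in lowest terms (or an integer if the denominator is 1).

Answer: 45/2048

Derivation:
Let h be the number of horizontal steps (so 6-h are vertical). To end at (3,-1) need (h+3)/2 right-steps and ((6-h)-1)/2 up-steps.
Sum over h with 3 ≤ h ≤ 5, h ≡ 1 (mod 2), 6-h ≡ 1 (mod 2):
h=3: C(6,3)·C(3,3)·C(3,1) = 20·1·3 = 60
h=5: C(6,5)·C(5,4)·C(1,0) = 6·5·1 = 30
Total favorable: 90
Total paths: 4^6 = 4096
P = 90/4096 = 45/2048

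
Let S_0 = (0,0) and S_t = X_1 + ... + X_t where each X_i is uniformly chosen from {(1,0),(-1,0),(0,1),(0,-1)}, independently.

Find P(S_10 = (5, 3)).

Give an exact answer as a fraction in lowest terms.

Answer: 525/262144

Derivation:
Let h be the number of horizontal steps (so 10-h are vertical). To end at (5,3) need (h+5)/2 right-steps and ((10-h)+3)/2 up-steps.
Sum over h with 5 ≤ h ≤ 7, h ≡ 1 (mod 2), 10-h ≡ 1 (mod 2):
h=5: C(10,5)·C(5,5)·C(5,4) = 252·1·5 = 1260
h=7: C(10,7)·C(7,6)·C(3,3) = 120·7·1 = 840
Total favorable: 2100
Total paths: 4^10 = 1048576
P = 2100/1048576 = 525/262144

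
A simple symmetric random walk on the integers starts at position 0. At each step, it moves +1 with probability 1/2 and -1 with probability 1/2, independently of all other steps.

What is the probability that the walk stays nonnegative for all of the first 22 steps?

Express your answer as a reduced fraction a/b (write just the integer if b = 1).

Let f(t,s) = #length-t paths at position s with S_1..S_t all ≥ 0.
f(t,s) = f(t-1,s-1) + f(t-1,s+1) for s ≥ 0; f(t,s) = 0 for s < 0.
t=0: f(0,0)=1
t=1: f(1,1)=1
t=2: f(2,0)=1 f(2,2)=1
t=3: f(3,1)=2 f(3,3)=1
t=4: f(4,0)=2 f(4,2)=3 f(4,4)=1
t=5: f(5,1)=5 f(5,3)=4 f(5,5)=1
t=6: f(6,0)=5 f(6,2)=9 f(6,4)=5 f(6,6)=1
t=7: f(7,1)=14 f(7,3)=14 f(7,5)=6 f(7,7)=1
t=8: f(8,0)=14 f(8,2)=28 f(8,4)=20 f(8,6)=7 f(8,8)=1
t=9: f(9,1)=42 f(9,3)=48 f(9,5)=27 f(9,7)=8 f(9,9)=1
t=10: f(10,0)=42 f(10,2)=90 f(10,4)=75 f(10,6)=35 f(10,8)=9 f(10,10)=1
t=11: f(11,1)=132 f(11,3)=165 f(11,5)=110 f(11,7)=44 f(11,9)=10 f(11,11)=1
t=12: f(12,0)=132 f(12,2)=297 f(12,4)=275 f(12,6)=154 f(12,8)=54 f(12,10)=11 f(12,12)=1
t=13: f(13,1)=429 f(13,3)=572 f(13,5)=429 f(13,7)=208 f(13,9)=65 f(13,11)=12 f(13,13)=1
t=14: f(14,0)=429 f(14,2)=1001 f(14,4)=1001 f(14,6)=637 f(14,8)=273 f(14,10)=77 f(14,12)=13 f(14,14)=1
t=15: f(15,1)=1430 f(15,3)=2002 f(15,5)=1638 f(15,7)=910 f(15,9)=350 f(15,11)=90 f(15,13)=14 f(15,15)=1
t=16: f(16,0)=1430 f(16,2)=3432 f(16,4)=3640 f(16,6)=2548 f(16,8)=1260 f(16,10)=440 f(16,12)=104 f(16,14)=15 f(16,16)=1
t=17: f(17,1)=4862 f(17,3)=7072 f(17,5)=6188 f(17,7)=3808 f(17,9)=1700 f(17,11)=544 f(17,13)=119 f(17,15)=16 f(17,17)=1
t=18: f(18,0)=4862 f(18,2)=11934 f(18,4)=13260 f(18,6)=9996 f(18,8)=5508 f(18,10)=2244 f(18,12)=663 f(18,14)=135 f(18,16)=17 f(18,18)=1
t=19: f(19,1)=16796 f(19,3)=25194 f(19,5)=23256 f(19,7)=15504 f(19,9)=7752 f(19,11)=2907 f(19,13)=798 f(19,15)=152 f(19,17)=18 f(19,19)=1
t=20: f(20,0)=16796 f(20,2)=41990 f(20,4)=48450 f(20,6)=38760 f(20,8)=23256 f(20,10)=10659 f(20,12)=3705 f(20,14)=950 f(20,16)=170 f(20,18)=19 f(20,20)=1
t=21: f(21,1)=58786 f(21,3)=90440 f(21,5)=87210 f(21,7)=62016 f(21,9)=33915 f(21,11)=14364 f(21,13)=4655 f(21,15)=1120 f(21,17)=189 f(21,19)=20 f(21,21)=1
t=22: f(22,0)=58786 f(22,2)=149226 f(22,4)=177650 f(22,6)=149226 f(22,8)=95931 f(22,10)=48279 f(22,12)=19019 f(22,14)=5775 f(22,16)=1309 f(22,18)=209 f(22,20)=21 f(22,22)=1
Σ_s f(22,s) = 705432
P = 705432/4194304 = 88179/524288

Answer: 88179/524288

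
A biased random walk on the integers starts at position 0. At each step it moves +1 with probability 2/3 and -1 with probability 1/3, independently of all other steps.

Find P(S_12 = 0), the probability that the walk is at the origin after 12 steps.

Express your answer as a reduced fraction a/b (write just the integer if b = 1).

To be at 0 after 12 steps: need exactly 6 steps of +1 and 6 of -1.
Number of such sequences: C(12,6) = 924
Each has probability (2/3)^6 · (1/3)^6 = 64/531441
P = 924 · 64/531441 = 19712/177147

Answer: 19712/177147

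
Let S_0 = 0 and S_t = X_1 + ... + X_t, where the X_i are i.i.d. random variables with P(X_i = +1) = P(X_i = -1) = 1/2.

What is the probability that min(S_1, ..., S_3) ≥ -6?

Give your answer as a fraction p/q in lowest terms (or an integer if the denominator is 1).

Let f(t,s) = #length-t paths at position s with S_1..S_t all ≥ -6.
f(t,s) = f(t-1,s-1) + f(t-1,s+1) for s ≥ -6; f(t,s) = 0 for s < -6.
t=0: f(0,0)=1
t=1: f(1,-1)=1 f(1,1)=1
t=2: f(2,-2)=1 f(2,0)=2 f(2,2)=1
t=3: f(3,-3)=1 f(3,-1)=3 f(3,1)=3 f(3,3)=1
Σ_s f(3,s) = 8
P = 8/8 = 1

Answer: 1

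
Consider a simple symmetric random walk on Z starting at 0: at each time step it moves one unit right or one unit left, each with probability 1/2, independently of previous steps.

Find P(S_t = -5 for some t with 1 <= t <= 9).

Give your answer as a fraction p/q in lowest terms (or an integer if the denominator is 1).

Answer: 7/64

Derivation:
Count via complement. Let g(t,s) = #length-t paths at position s with S_1..S_t all ≠ -5.
g(t,s) = g(t-1,s-1) + g(t-1,s+1) for s ≠ -5; g(t,-5) = 0.
t=0: g(0,0)=1
t=1: g(1,-1)=1 g(1,1)=1
t=2: g(2,-2)=1 g(2,0)=2 g(2,2)=1
t=3: g(3,-3)=1 g(3,-1)=3 g(3,1)=3 g(3,3)=1
t=4: g(4,-4)=1 g(4,-2)=4 g(4,0)=6 g(4,2)=4 g(4,4)=1
t=5: g(5,-3)=5 g(5,-1)=10 g(5,1)=10 g(5,3)=5 g(5,5)=1
t=6: g(6,-4)=5 g(6,-2)=15 g(6,0)=20 g(6,2)=15 g(6,4)=6 g(6,6)=1
t=7: g(7,-3)=20 g(7,-1)=35 g(7,1)=35 g(7,3)=21 g(7,5)=7 g(7,7)=1
t=8: g(8,-4)=20 g(8,-2)=55 g(8,0)=70 g(8,2)=56 g(8,4)=28 g(8,6)=8 g(8,8)=1
t=9: g(9,-3)=75 g(9,-1)=125 g(9,1)=126 g(9,3)=84 g(9,5)=36 g(9,7)=9 g(9,9)=1
Paths never hitting -5: Σ_s g(9,s) = 456
Paths hitting -5: 2^9 - 456 = 56
P = 56/512 = 7/64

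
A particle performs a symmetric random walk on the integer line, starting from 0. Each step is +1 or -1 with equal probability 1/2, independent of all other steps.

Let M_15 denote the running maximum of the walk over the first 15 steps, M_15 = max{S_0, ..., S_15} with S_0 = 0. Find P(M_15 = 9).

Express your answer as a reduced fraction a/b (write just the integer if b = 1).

Let M_15 = max(S_0,...,S_15). Use the reflection principle: for j ≥ 1, #{paths with M_15 ≥ j} = #{S_15 ≥ j} + #{S_15 ≥ j+1}.
By reflection, #{M_15 ≥ 9} = #{S_15 ≥ 9} + #{S_15 ≥ 10} = 576 + 121 = 697.
#{M_15 ≥ 10} = #{S_15 ≥ 10} + #{S_15 ≥ 11} = 121 + 121 = 242.
#{M_15 = 9} = 697 - 242 = 455.
P(M_15 = 9) = 455/32768 = 455/32768

Answer: 455/32768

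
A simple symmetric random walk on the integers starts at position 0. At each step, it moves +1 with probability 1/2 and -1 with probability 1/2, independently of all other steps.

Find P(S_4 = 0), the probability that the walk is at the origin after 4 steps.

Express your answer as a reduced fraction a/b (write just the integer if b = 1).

To return to 0 after 4 steps: need exactly 2 steps of +1 and 2 of -1.
Favorable paths: C(4,2) = 6
Total paths: 2^4 = 16
P = 6/16 = 3/8

Answer: 3/8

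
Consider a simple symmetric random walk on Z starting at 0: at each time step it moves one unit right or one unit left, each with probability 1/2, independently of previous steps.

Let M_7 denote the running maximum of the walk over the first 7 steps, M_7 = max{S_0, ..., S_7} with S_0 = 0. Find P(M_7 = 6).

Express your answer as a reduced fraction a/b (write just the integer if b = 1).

Let M_7 = max(S_0,...,S_7). Use the reflection principle: for j ≥ 1, #{paths with M_7 ≥ j} = #{S_7 ≥ j} + #{S_7 ≥ j+1}.
By reflection, #{M_7 ≥ 6} = #{S_7 ≥ 6} + #{S_7 ≥ 7} = 1 + 1 = 2.
#{M_7 ≥ 7} = #{S_7 ≥ 7} + #{S_7 ≥ 8} = 1 + 0 = 1.
#{M_7 = 6} = 2 - 1 = 1.
P(M_7 = 6) = 1/128 = 1/128

Answer: 1/128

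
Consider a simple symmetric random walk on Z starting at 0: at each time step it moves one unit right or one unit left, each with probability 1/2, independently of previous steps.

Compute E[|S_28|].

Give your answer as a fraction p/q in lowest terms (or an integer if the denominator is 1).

Answer: 35102025/8388608

Derivation:
S_28 takes values m ≡ 0 (mod 2) with |m| ≤ 28; P(S_28=m) = C(28,(28+m)/2)/2^28.
Total paths: 2^28 = 268435456
Distribution: P(S=-28)=1/268435456, P(S=-26)=28/268435456, P(S=-24)=378/268435456, P(S=-22)=3276/268435456, P(S=-20)=20475/268435456, P(S=-18)=98280/268435456, P(S=-16)=376740/268435456, P(S=-14)=1184040/268435456, P(S=-12)=3108105/268435456, P(S=-10)=6906900/268435456, P(S=-8)=13123110/268435456, P(S=-6)=21474180/268435456, P(S=-4)=30421755/268435456, P(S=-2)=37442160/268435456, P(S=0)=40116600/268435456, P(S=2)=37442160/268435456, P(S=4)=30421755/268435456, P(S=6)=21474180/268435456, P(S=8)=13123110/268435456, P(S=10)=6906900/268435456, P(S=12)=3108105/268435456, P(S=14)=1184040/268435456, P(S=16)=376740/268435456, P(S=18)=98280/268435456, P(S=20)=20475/268435456, P(S=22)=3276/268435456, P(S=24)=378/268435456, P(S=26)=28/268435456, P(S=28)=1/268435456
E[|S_28|] = Σ_m |m|·P(S_28=m) = 1123264800/268435456 = 35102025/8388608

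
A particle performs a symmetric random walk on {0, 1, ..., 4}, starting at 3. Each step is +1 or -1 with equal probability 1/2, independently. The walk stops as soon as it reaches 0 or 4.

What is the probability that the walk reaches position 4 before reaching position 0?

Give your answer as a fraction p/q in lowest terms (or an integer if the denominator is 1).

Symmetric walk (p = 1/2): the harmonic-function argument gives P(hit 4 before 0 | start at 3) = a/N.
P = 3/4 = 3/4

Answer: 3/4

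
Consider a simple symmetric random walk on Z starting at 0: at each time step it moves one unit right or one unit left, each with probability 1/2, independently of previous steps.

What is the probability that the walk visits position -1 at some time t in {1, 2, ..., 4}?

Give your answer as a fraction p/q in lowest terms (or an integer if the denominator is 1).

Count via complement. Let g(t,s) = #length-t paths at position s with S_1..S_t all ≠ -1.
g(t,s) = g(t-1,s-1) + g(t-1,s+1) for s ≠ -1; g(t,-1) = 0.
t=0: g(0,0)=1
t=1: g(1,1)=1
t=2: g(2,0)=1 g(2,2)=1
t=3: g(3,1)=2 g(3,3)=1
t=4: g(4,0)=2 g(4,2)=3 g(4,4)=1
Paths never hitting -1: Σ_s g(4,s) = 6
Paths hitting -1: 2^4 - 6 = 10
P = 10/16 = 5/8

Answer: 5/8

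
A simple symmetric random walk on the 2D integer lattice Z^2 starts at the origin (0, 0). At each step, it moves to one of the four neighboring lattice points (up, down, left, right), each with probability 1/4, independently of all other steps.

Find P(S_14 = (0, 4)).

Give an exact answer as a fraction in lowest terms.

Answer: 1002001/67108864

Derivation:
Let h be the number of horizontal steps (so 14-h are vertical). To end at (0,4) need (h+0)/2 right-steps and ((14-h)+4)/2 up-steps.
Sum over h with 0 ≤ h ≤ 10, h ≡ 0 (mod 2), 14-h ≡ 0 (mod 2):
h=0: C(14,0)·C(0,0)·C(14,9) = 1·1·2002 = 2002
h=2: C(14,2)·C(2,1)·C(12,8) = 91·2·495 = 90090
h=4: C(14,4)·C(4,2)·C(10,7) = 1001·6·120 = 720720
h=6: C(14,6)·C(6,3)·C(8,6) = 3003·20·28 = 1681680
h=8: C(14,8)·C(8,4)·C(6,5) = 3003·70·6 = 1261260
h=10: C(14,10)·C(10,5)·C(4,4) = 1001·252·1 = 252252
Total favorable: 4008004
Total paths: 4^14 = 268435456
P = 4008004/268435456 = 1002001/67108864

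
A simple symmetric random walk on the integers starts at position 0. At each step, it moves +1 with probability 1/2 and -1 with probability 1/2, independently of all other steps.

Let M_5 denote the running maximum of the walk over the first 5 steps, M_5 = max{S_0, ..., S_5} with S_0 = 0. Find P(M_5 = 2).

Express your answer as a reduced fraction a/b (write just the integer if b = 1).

Let M_5 = max(S_0,...,S_5). Use the reflection principle: for j ≥ 1, #{paths with M_5 ≥ j} = #{S_5 ≥ j} + #{S_5 ≥ j+1}.
By reflection, #{M_5 ≥ 2} = #{S_5 ≥ 2} + #{S_5 ≥ 3} = 6 + 6 = 12.
#{M_5 ≥ 3} = #{S_5 ≥ 3} + #{S_5 ≥ 4} = 6 + 1 = 7.
#{M_5 = 2} = 12 - 7 = 5.
P(M_5 = 2) = 5/32 = 5/32

Answer: 5/32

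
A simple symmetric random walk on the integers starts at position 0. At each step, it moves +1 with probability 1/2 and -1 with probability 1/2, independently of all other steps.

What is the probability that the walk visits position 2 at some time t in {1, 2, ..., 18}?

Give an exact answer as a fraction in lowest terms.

Answer: 84883/131072

Derivation:
Count via complement. Let g(t,s) = #length-t paths at position s with S_1..S_t all ≠ 2.
g(t,s) = g(t-1,s-1) + g(t-1,s+1) for s ≠ 2; g(t,2) = 0.
t=0: g(0,0)=1
t=1: g(1,-1)=1 g(1,1)=1
t=2: g(2,-2)=1 g(2,0)=2
t=3: g(3,-3)=1 g(3,-1)=3 g(3,1)=2
t=4: g(4,-4)=1 g(4,-2)=4 g(4,0)=5
t=5: g(5,-5)=1 g(5,-3)=5 g(5,-1)=9 g(5,1)=5
t=6: g(6,-6)=1 g(6,-4)=6 g(6,-2)=14 g(6,0)=14
t=7: g(7,-7)=1 g(7,-5)=7 g(7,-3)=20 g(7,-1)=28 g(7,1)=14
t=8: g(8,-8)=1 g(8,-6)=8 g(8,-4)=27 g(8,-2)=48 g(8,0)=42
t=9: g(9,-9)=1 g(9,-7)=9 g(9,-5)=35 g(9,-3)=75 g(9,-1)=90 g(9,1)=42
t=10: g(10,-10)=1 g(10,-8)=10 g(10,-6)=44 g(10,-4)=110 g(10,-2)=165 g(10,0)=132
t=11: g(11,-11)=1 g(11,-9)=11 g(11,-7)=54 g(11,-5)=154 g(11,-3)=275 g(11,-1)=297 g(11,1)=132
t=12: g(12,-12)=1 g(12,-10)=12 g(12,-8)=65 g(12,-6)=208 g(12,-4)=429 g(12,-2)=572 g(12,0)=429
t=13: g(13,-13)=1 g(13,-11)=13 g(13,-9)=77 g(13,-7)=273 g(13,-5)=637 g(13,-3)=1001 g(13,-1)=1001 g(13,1)=429
t=14: g(14,-14)=1 g(14,-12)=14 g(14,-10)=90 g(14,-8)=350 g(14,-6)=910 g(14,-4)=1638 g(14,-2)=2002 g(14,0)=1430
t=15: g(15,-15)=1 g(15,-13)=15 g(15,-11)=104 g(15,-9)=440 g(15,-7)=1260 g(15,-5)=2548 g(15,-3)=3640 g(15,-1)=3432 g(15,1)=1430
t=16: g(16,-16)=1 g(16,-14)=16 g(16,-12)=119 g(16,-10)=544 g(16,-8)=1700 g(16,-6)=3808 g(16,-4)=6188 g(16,-2)=7072 g(16,0)=4862
t=17: g(17,-17)=1 g(17,-15)=17 g(17,-13)=135 g(17,-11)=663 g(17,-9)=2244 g(17,-7)=5508 g(17,-5)=9996 g(17,-3)=13260 g(17,-1)=11934 g(17,1)=4862
t=18: g(18,-18)=1 g(18,-16)=18 g(18,-14)=152 g(18,-12)=798 g(18,-10)=2907 g(18,-8)=7752 g(18,-6)=15504 g(18,-4)=23256 g(18,-2)=25194 g(18,0)=16796
Paths never hitting 2: Σ_s g(18,s) = 92378
Paths hitting 2: 2^18 - 92378 = 169766
P = 169766/262144 = 84883/131072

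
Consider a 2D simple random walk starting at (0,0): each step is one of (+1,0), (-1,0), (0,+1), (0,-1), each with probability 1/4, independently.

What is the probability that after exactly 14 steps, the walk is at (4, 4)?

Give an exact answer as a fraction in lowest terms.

Answer: 39039/8388608

Derivation:
Let h be the number of horizontal steps (so 14-h are vertical). To end at (4,4) need (h+4)/2 right-steps and ((14-h)+4)/2 up-steps.
Sum over h with 4 ≤ h ≤ 10, h ≡ 0 (mod 2), 14-h ≡ 0 (mod 2):
h=4: C(14,4)·C(4,4)·C(10,7) = 1001·1·120 = 120120
h=6: C(14,6)·C(6,5)·C(8,6) = 3003·6·28 = 504504
h=8: C(14,8)·C(8,6)·C(6,5) = 3003·28·6 = 504504
h=10: C(14,10)·C(10,7)·C(4,4) = 1001·120·1 = 120120
Total favorable: 1249248
Total paths: 4^14 = 268435456
P = 1249248/268435456 = 39039/8388608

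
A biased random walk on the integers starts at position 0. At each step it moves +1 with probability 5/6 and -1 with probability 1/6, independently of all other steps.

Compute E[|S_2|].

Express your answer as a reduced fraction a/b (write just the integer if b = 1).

Answer: 13/9

Derivation:
S_2 takes values m ≡ 0 (mod 2) with |m| ≤ 2; P(S_2=m) = C(2,(2+m)/2) · (5/6)^((2+m)/2) · (1/6)^((2-m)/2).
Distribution: P(S=-2)=1/36, P(S=0)=5/18, P(S=2)=25/36
E[|S_2|] = Σ_m |m|·P(S_2=m) = 13/9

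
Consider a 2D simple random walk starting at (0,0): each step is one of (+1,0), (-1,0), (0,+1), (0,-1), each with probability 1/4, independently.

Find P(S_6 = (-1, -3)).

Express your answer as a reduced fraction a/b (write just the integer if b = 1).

Let h be the number of horizontal steps (so 6-h are vertical). To end at (-1,-3) need (h-1)/2 right-steps and ((6-h)-3)/2 up-steps.
Sum over h with 1 ≤ h ≤ 3, h ≡ 1 (mod 2), 6-h ≡ 1 (mod 2):
h=1: C(6,1)·C(1,0)·C(5,1) = 6·1·5 = 30
h=3: C(6,3)·C(3,1)·C(3,0) = 20·3·1 = 60
Total favorable: 90
Total paths: 4^6 = 4096
P = 90/4096 = 45/2048

Answer: 45/2048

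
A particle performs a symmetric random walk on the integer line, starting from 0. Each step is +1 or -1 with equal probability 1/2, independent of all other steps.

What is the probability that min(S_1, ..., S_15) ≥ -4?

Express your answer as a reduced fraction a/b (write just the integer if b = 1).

Answer: 25883/32768

Derivation:
Let f(t,s) = #length-t paths at position s with S_1..S_t all ≥ -4.
f(t,s) = f(t-1,s-1) + f(t-1,s+1) for s ≥ -4; f(t,s) = 0 for s < -4.
t=0: f(0,0)=1
t=1: f(1,-1)=1 f(1,1)=1
t=2: f(2,-2)=1 f(2,0)=2 f(2,2)=1
t=3: f(3,-3)=1 f(3,-1)=3 f(3,1)=3 f(3,3)=1
t=4: f(4,-4)=1 f(4,-2)=4 f(4,0)=6 f(4,2)=4 f(4,4)=1
t=5: f(5,-3)=5 f(5,-1)=10 f(5,1)=10 f(5,3)=5 f(5,5)=1
t=6: f(6,-4)=5 f(6,-2)=15 f(6,0)=20 f(6,2)=15 f(6,4)=6 f(6,6)=1
t=7: f(7,-3)=20 f(7,-1)=35 f(7,1)=35 f(7,3)=21 f(7,5)=7 f(7,7)=1
t=8: f(8,-4)=20 f(8,-2)=55 f(8,0)=70 f(8,2)=56 f(8,4)=28 f(8,6)=8 f(8,8)=1
t=9: f(9,-3)=75 f(9,-1)=125 f(9,1)=126 f(9,3)=84 f(9,5)=36 f(9,7)=9 f(9,9)=1
t=10: f(10,-4)=75 f(10,-2)=200 f(10,0)=251 f(10,2)=210 f(10,4)=120 f(10,6)=45 f(10,8)=10 f(10,10)=1
t=11: f(11,-3)=275 f(11,-1)=451 f(11,1)=461 f(11,3)=330 f(11,5)=165 f(11,7)=55 f(11,9)=11 f(11,11)=1
t=12: f(12,-4)=275 f(12,-2)=726 f(12,0)=912 f(12,2)=791 f(12,4)=495 f(12,6)=220 f(12,8)=66 f(12,10)=12 f(12,12)=1
t=13: f(13,-3)=1001 f(13,-1)=1638 f(13,1)=1703 f(13,3)=1286 f(13,5)=715 f(13,7)=286 f(13,9)=78 f(13,11)=13 f(13,13)=1
t=14: f(14,-4)=1001 f(14,-2)=2639 f(14,0)=3341 f(14,2)=2989 f(14,4)=2001 f(14,6)=1001 f(14,8)=364 f(14,10)=91 f(14,12)=14 f(14,14)=1
t=15: f(15,-3)=3640 f(15,-1)=5980 f(15,1)=6330 f(15,3)=4990 f(15,5)=3002 f(15,7)=1365 f(15,9)=455 f(15,11)=105 f(15,13)=15 f(15,15)=1
Σ_s f(15,s) = 25883
P = 25883/32768 = 25883/32768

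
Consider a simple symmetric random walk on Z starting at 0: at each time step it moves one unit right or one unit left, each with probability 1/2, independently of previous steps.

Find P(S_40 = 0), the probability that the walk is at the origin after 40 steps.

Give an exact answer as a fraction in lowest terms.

To return to 0 after 40 steps: need exactly 20 steps of +1 and 20 of -1.
Favorable paths: C(40,20) = 137846528820
Total paths: 2^40 = 1099511627776
P = 137846528820/1099511627776 = 34461632205/274877906944

Answer: 34461632205/274877906944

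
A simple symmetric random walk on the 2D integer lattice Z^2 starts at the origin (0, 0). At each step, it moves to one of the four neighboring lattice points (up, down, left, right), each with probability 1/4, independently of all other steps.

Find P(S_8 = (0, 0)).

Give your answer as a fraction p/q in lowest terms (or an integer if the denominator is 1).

Answer: 1225/16384

Derivation:
Let h be the number of horizontal steps (so 8-h are vertical). To end at (0,0) need (h+0)/2 right-steps and ((8-h)+0)/2 up-steps.
Sum over h with 0 ≤ h ≤ 8, h ≡ 0 (mod 2), 8-h ≡ 0 (mod 2):
h=0: C(8,0)·C(0,0)·C(8,4) = 1·1·70 = 70
h=2: C(8,2)·C(2,1)·C(6,3) = 28·2·20 = 1120
h=4: C(8,4)·C(4,2)·C(4,2) = 70·6·6 = 2520
h=6: C(8,6)·C(6,3)·C(2,1) = 28·20·2 = 1120
h=8: C(8,8)·C(8,4)·C(0,0) = 1·70·1 = 70
Total favorable: 4900
Total paths: 4^8 = 65536
P = 4900/65536 = 1225/16384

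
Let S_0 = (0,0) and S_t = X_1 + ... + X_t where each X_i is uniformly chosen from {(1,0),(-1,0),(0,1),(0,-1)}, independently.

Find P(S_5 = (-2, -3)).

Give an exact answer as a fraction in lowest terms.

Answer: 5/512

Derivation:
Let h be the number of horizontal steps (so 5-h are vertical). To end at (-2,-3) need (h-2)/2 right-steps and ((5-h)-3)/2 up-steps.
Sum over h with 2 ≤ h ≤ 2, h ≡ 0 (mod 2), 5-h ≡ 1 (mod 2):
h=2: C(5,2)·C(2,0)·C(3,0) = 10·1·1 = 10
Total favorable: 10
Total paths: 4^5 = 1024
P = 10/1024 = 5/512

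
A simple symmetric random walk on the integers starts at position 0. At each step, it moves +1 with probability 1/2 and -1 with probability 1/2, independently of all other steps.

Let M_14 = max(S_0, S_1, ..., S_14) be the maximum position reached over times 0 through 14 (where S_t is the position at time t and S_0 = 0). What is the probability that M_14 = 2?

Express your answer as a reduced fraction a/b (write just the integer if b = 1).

Answer: 3003/16384

Derivation:
Let M_14 = max(S_0,...,S_14). Use the reflection principle: for j ≥ 1, #{paths with M_14 ≥ j} = #{S_14 ≥ j} + #{S_14 ≥ j+1}.
By reflection, #{M_14 ≥ 2} = #{S_14 ≥ 2} + #{S_14 ≥ 3} = 6476 + 3473 = 9949.
#{M_14 ≥ 3} = #{S_14 ≥ 3} + #{S_14 ≥ 4} = 3473 + 3473 = 6946.
#{M_14 = 2} = 9949 - 6946 = 3003.
P(M_14 = 2) = 3003/16384 = 3003/16384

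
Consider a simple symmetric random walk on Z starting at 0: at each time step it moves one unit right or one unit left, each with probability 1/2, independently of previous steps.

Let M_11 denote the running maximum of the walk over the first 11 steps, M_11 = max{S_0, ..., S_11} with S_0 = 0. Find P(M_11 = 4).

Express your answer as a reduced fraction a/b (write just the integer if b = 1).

Answer: 165/2048

Derivation:
Let M_11 = max(S_0,...,S_11). Use the reflection principle: for j ≥ 1, #{paths with M_11 ≥ j} = #{S_11 ≥ j} + #{S_11 ≥ j+1}.
By reflection, #{M_11 ≥ 4} = #{S_11 ≥ 4} + #{S_11 ≥ 5} = 232 + 232 = 464.
#{M_11 ≥ 5} = #{S_11 ≥ 5} + #{S_11 ≥ 6} = 232 + 67 = 299.
#{M_11 = 4} = 464 - 299 = 165.
P(M_11 = 4) = 165/2048 = 165/2048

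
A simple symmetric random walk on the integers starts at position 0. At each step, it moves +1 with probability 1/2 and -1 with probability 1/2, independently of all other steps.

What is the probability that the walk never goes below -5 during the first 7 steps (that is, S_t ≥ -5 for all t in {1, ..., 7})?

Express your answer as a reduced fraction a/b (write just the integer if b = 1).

Answer: 63/64

Derivation:
Let f(t,s) = #length-t paths at position s with S_1..S_t all ≥ -5.
f(t,s) = f(t-1,s-1) + f(t-1,s+1) for s ≥ -5; f(t,s) = 0 for s < -5.
t=0: f(0,0)=1
t=1: f(1,-1)=1 f(1,1)=1
t=2: f(2,-2)=1 f(2,0)=2 f(2,2)=1
t=3: f(3,-3)=1 f(3,-1)=3 f(3,1)=3 f(3,3)=1
t=4: f(4,-4)=1 f(4,-2)=4 f(4,0)=6 f(4,2)=4 f(4,4)=1
t=5: f(5,-5)=1 f(5,-3)=5 f(5,-1)=10 f(5,1)=10 f(5,3)=5 f(5,5)=1
t=6: f(6,-4)=6 f(6,-2)=15 f(6,0)=20 f(6,2)=15 f(6,4)=6 f(6,6)=1
t=7: f(7,-5)=6 f(7,-3)=21 f(7,-1)=35 f(7,1)=35 f(7,3)=21 f(7,5)=7 f(7,7)=1
Σ_s f(7,s) = 126
P = 126/128 = 63/64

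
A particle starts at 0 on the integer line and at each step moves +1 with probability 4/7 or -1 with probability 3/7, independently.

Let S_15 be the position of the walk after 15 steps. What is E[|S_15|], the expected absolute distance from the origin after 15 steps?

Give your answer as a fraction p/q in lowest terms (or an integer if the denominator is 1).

Answer: 2429383830135/678223072849

Derivation:
S_15 takes values m ≡ 1 (mod 2) with |m| ≤ 15; P(S_15=m) = C(15,(15+m)/2) · (4/7)^((15+m)/2) · (3/7)^((15-m)/2).
Distribution: P(S=-15)=14348907/4747561509943, P(S=-13)=286978140/4747561509943, P(S=-11)=382637520/678223072849, P(S=-9)=2210794560/678223072849, P(S=-7)=8843178240/678223072849, P(S=-5)=25939989504/678223072849, P(S=-3)=57644421120/678223072849, P(S=-1)=691733053440/4747561509943, P(S=1)=922310737920/4747561509943, P(S=3)=136638627840/678223072849, P(S=5)=109310902272/678223072849, P(S=7)=66249031680/678223072849, P(S=9)=29444014080/678223072849, P(S=11)=9059696640/678223072849, P(S=13)=12079595520/4747561509943, P(S=15)=1073741824/4747561509943
E[|S_15|] = Σ_m |m|·P(S_15=m) = 2429383830135/678223072849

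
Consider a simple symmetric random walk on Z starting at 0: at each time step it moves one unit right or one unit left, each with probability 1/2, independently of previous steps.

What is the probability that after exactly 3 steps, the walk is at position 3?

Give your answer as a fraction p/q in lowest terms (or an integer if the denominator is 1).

To reach position 3 after 3 steps: need 3 steps of +1 and 0 of -1.
Favorable paths: C(3,3) = 1
Total paths: 2^3 = 8
P = 1/8 = 1/8

Answer: 1/8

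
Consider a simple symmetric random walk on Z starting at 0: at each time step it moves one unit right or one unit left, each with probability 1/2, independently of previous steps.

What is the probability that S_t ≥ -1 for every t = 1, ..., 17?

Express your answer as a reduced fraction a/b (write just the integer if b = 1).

Answer: 12155/32768

Derivation:
Let f(t,s) = #length-t paths at position s with S_1..S_t all ≥ -1.
f(t,s) = f(t-1,s-1) + f(t-1,s+1) for s ≥ -1; f(t,s) = 0 for s < -1.
t=0: f(0,0)=1
t=1: f(1,-1)=1 f(1,1)=1
t=2: f(2,0)=2 f(2,2)=1
t=3: f(3,-1)=2 f(3,1)=3 f(3,3)=1
t=4: f(4,0)=5 f(4,2)=4 f(4,4)=1
t=5: f(5,-1)=5 f(5,1)=9 f(5,3)=5 f(5,5)=1
t=6: f(6,0)=14 f(6,2)=14 f(6,4)=6 f(6,6)=1
t=7: f(7,-1)=14 f(7,1)=28 f(7,3)=20 f(7,5)=7 f(7,7)=1
t=8: f(8,0)=42 f(8,2)=48 f(8,4)=27 f(8,6)=8 f(8,8)=1
t=9: f(9,-1)=42 f(9,1)=90 f(9,3)=75 f(9,5)=35 f(9,7)=9 f(9,9)=1
t=10: f(10,0)=132 f(10,2)=165 f(10,4)=110 f(10,6)=44 f(10,8)=10 f(10,10)=1
t=11: f(11,-1)=132 f(11,1)=297 f(11,3)=275 f(11,5)=154 f(11,7)=54 f(11,9)=11 f(11,11)=1
t=12: f(12,0)=429 f(12,2)=572 f(12,4)=429 f(12,6)=208 f(12,8)=65 f(12,10)=12 f(12,12)=1
t=13: f(13,-1)=429 f(13,1)=1001 f(13,3)=1001 f(13,5)=637 f(13,7)=273 f(13,9)=77 f(13,11)=13 f(13,13)=1
t=14: f(14,0)=1430 f(14,2)=2002 f(14,4)=1638 f(14,6)=910 f(14,8)=350 f(14,10)=90 f(14,12)=14 f(14,14)=1
t=15: f(15,-1)=1430 f(15,1)=3432 f(15,3)=3640 f(15,5)=2548 f(15,7)=1260 f(15,9)=440 f(15,11)=104 f(15,13)=15 f(15,15)=1
t=16: f(16,0)=4862 f(16,2)=7072 f(16,4)=6188 f(16,6)=3808 f(16,8)=1700 f(16,10)=544 f(16,12)=119 f(16,14)=16 f(16,16)=1
t=17: f(17,-1)=4862 f(17,1)=11934 f(17,3)=13260 f(17,5)=9996 f(17,7)=5508 f(17,9)=2244 f(17,11)=663 f(17,13)=135 f(17,15)=17 f(17,17)=1
Σ_s f(17,s) = 48620
P = 48620/131072 = 12155/32768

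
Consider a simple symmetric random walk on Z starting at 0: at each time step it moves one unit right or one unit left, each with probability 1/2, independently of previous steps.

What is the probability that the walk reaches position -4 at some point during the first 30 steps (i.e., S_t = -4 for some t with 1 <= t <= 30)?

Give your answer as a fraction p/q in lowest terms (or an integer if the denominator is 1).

Answer: 15875597/33554432

Derivation:
Count via complement. Let g(t,s) = #length-t paths at position s with S_1..S_t all ≠ -4.
g(t,s) = g(t-1,s-1) + g(t-1,s+1) for s ≠ -4; g(t,-4) = 0.
t=0: g(0,0)=1
t=1: g(1,-1)=1 g(1,1)=1
t=2: g(2,-2)=1 g(2,0)=2 g(2,2)=1
t=3: g(3,-3)=1 g(3,-1)=3 g(3,1)=3 g(3,3)=1
t=4: g(4,-2)=4 g(4,0)=6 g(4,2)=4 g(4,4)=1
t=5: g(5,-3)=4 g(5,-1)=10 g(5,1)=10 g(5,3)=5 g(5,5)=1
t=6: g(6,-2)=14 g(6,0)=20 g(6,2)=15 g(6,4)=6 g(6,6)=1
t=7: g(7,-3)=14 g(7,-1)=34 g(7,1)=35 g(7,3)=21 g(7,5)=7 g(7,7)=1
t=8: g(8,-2)=48 g(8,0)=69 g(8,2)=56 g(8,4)=28 g(8,6)=8 g(8,8)=1
t=9: g(9,-3)=48 g(9,-1)=117 g(9,1)=125 g(9,3)=84 g(9,5)=36 g(9,7)=9 g(9,9)=1
t=10: g(10,-2)=165 g(10,0)=242 g(10,2)=209 g(10,4)=120 g(10,6)=45 g(10,8)=10 g(10,10)=1
t=11: g(11,-3)=165 g(11,-1)=407 g(11,1)=451 g(11,3)=329 g(11,5)=165 g(11,7)=55 g(11,9)=11 g(11,11)=1
t=12: g(12,-2)=572 g(12,0)=858 g(12,2)=780 g(12,4)=494 g(12,6)=220 g(12,8)=66 g(12,10)=12 g(12,12)=1
t=13: g(13,-3)=572 g(13,-1)=1430 g(13,1)=1638 g(13,3)=1274 g(13,5)=714 g(13,7)=286 g(13,9)=78 g(13,11)=13 g(13,13)=1
t=14: g(14,-2)=2002 g(14,0)=3068 g(14,2)=2912 g(14,4)=1988 g(14,6)=1000 g(14,8)=364 g(14,10)=91 g(14,12)=14 g(14,14)=1
t=15: g(15,-3)=2002 g(15,-1)=5070 g(15,1)=5980 g(15,3)=4900 g(15,5)=2988 g(15,7)=1364 g(15,9)=455 g(15,11)=105 g(15,13)=15 g(15,15)=1
t=16: g(16,-2)=7072 g(16,0)=11050 g(16,2)=10880 g(16,4)=7888 g(16,6)=4352 g(16,8)=1819 g(16,10)=560 g(16,12)=120 g(16,14)=16 g(16,16)=1
t=17: g(17,-3)=7072 g(17,-1)=18122 g(17,1)=21930 g(17,3)=18768 g(17,5)=12240 g(17,7)=6171 g(17,9)=2379 g(17,11)=680 g(17,13)=136 g(17,15)=17 g(17,17)=1
t=18: g(18,-2)=25194 g(18,0)=40052 g(18,2)=40698 g(18,4)=31008 g(18,6)=18411 g(18,8)=8550 g(18,10)=3059 g(18,12)=816 g(18,14)=153 g(18,16)=18 g(18,18)=1
t=19: g(19,-3)=25194 g(19,-1)=65246 g(19,1)=80750 g(19,3)=71706 g(19,5)=49419 g(19,7)=26961 g(19,9)=11609 g(19,11)=3875 g(19,13)=969 g(19,15)=171 g(19,17)=19 g(19,19)=1
t=20: g(20,-2)=90440 g(20,0)=145996 g(20,2)=152456 g(20,4)=121125 g(20,6)=76380 g(20,8)=38570 g(20,10)=15484 g(20,12)=4844 g(20,14)=1140 g(20,16)=190 g(20,18)=20 g(20,20)=1
t=21: g(21,-3)=90440 g(21,-1)=236436 g(21,1)=298452 g(21,3)=273581 g(21,5)=197505 g(21,7)=114950 g(21,9)=54054 g(21,11)=20328 g(21,13)=5984 g(21,15)=1330 g(21,17)=210 g(21,19)=21 g(21,21)=1
t=22: g(22,-2)=326876 g(22,0)=534888 g(22,2)=572033 g(22,4)=471086 g(22,6)=312455 g(22,8)=169004 g(22,10)=74382 g(22,12)=26312 g(22,14)=7314 g(22,16)=1540 g(22,18)=231 g(22,20)=22 g(22,22)=1
t=23: g(23,-3)=326876 g(23,-1)=861764 g(23,1)=1106921 g(23,3)=1043119 g(23,5)=783541 g(23,7)=481459 g(23,9)=243386 g(23,11)=100694 g(23,13)=33626 g(23,15)=8854 g(23,17)=1771 g(23,19)=253 g(23,21)=23 g(23,23)=1
t=24: g(24,-2)=1188640 g(24,0)=1968685 g(24,2)=2150040 g(24,4)=1826660 g(24,6)=1265000 g(24,8)=724845 g(24,10)=344080 g(24,12)=134320 g(24,14)=42480 g(24,16)=10625 g(24,18)=2024 g(24,20)=276 g(24,22)=24 g(24,24)=1
t=25: g(25,-3)=1188640 g(25,-1)=3157325 g(25,1)=4118725 g(25,3)=3976700 g(25,5)=3091660 g(25,7)=1989845 g(25,9)=1068925 g(25,11)=478400 g(25,13)=176800 g(25,15)=53105 g(25,17)=12649 g(25,19)=2300 g(25,21)=300 g(25,23)=25 g(25,25)=1
t=26: g(26,-2)=4345965 g(26,0)=7276050 g(26,2)=8095425 g(26,4)=7068360 g(26,6)=5081505 g(26,8)=3058770 g(26,10)=1547325 g(26,12)=655200 g(26,14)=229905 g(26,16)=65754 g(26,18)=14949 g(26,20)=2600 g(26,22)=325 g(26,24)=26 g(26,26)=1
t=27: g(27,-3)=4345965 g(27,-1)=11622015 g(27,1)=15371475 g(27,3)=15163785 g(27,5)=12149865 g(27,7)=8140275 g(27,9)=4606095 g(27,11)=2202525 g(27,13)=885105 g(27,15)=295659 g(27,17)=80703 g(27,19)=17549 g(27,21)=2925 g(27,23)=351 g(27,25)=27 g(27,27)=1
t=28: g(28,-2)=15967980 g(28,0)=26993490 g(28,2)=30535260 g(28,4)=27313650 g(28,6)=20290140 g(28,8)=12746370 g(28,10)=6808620 g(28,12)=3087630 g(28,14)=1180764 g(28,16)=376362 g(28,18)=98252 g(28,20)=20474 g(28,22)=3276 g(28,24)=378 g(28,26)=28 g(28,28)=1
t=29: g(29,-3)=15967980 g(29,-1)=42961470 g(29,1)=57528750 g(29,3)=57848910 g(29,5)=47603790 g(29,7)=33036510 g(29,9)=19554990 g(29,11)=9896250 g(29,13)=4268394 g(29,15)=1557126 g(29,17)=474614 g(29,19)=118726 g(29,21)=23750 g(29,23)=3654 g(29,25)=406 g(29,27)=29 g(29,29)=1
t=30: g(30,-2)=58929450 g(30,0)=100490220 g(30,2)=115377660 g(30,4)=105452700 g(30,6)=80640300 g(30,8)=52591500 g(30,10)=29451240 g(30,12)=14164644 g(30,14)=5825520 g(30,16)=2031740 g(30,18)=593340 g(30,20)=142476 g(30,22)=27404 g(30,24)=4060 g(30,26)=435 g(30,28)=30 g(30,30)=1
Paths never hitting -4: Σ_s g(30,s) = 565722720
Paths hitting -4: 2^30 - 565722720 = 508019104
P = 508019104/1073741824 = 15875597/33554432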